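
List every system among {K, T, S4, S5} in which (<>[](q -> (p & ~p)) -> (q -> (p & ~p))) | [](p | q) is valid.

S4-tableau for the negation ~((<>[](q -> (p & ~p)) -> (q -> (p & ~p))) | [](p | q)):
1. ~((<>[](q -> (p & ~p)) -> (q -> (p & ~p))) | [](p | q)), 0
2. ~(<>[](q -> (p & ~p)) -> (q -> (p & ~p))), 0   [~|-rule on 1]
3. ~[](p | q), 0   [~|-rule on 1]
4. <>[](q -> (p & ~p)), 0   [~->-rule on 2]
5. ~(q -> (p & ~p)), 0   [~->-rule on 2]
6. q, 0   [~->-rule on 5]
7. ~(p & ~p), 0   [~->-rule on 5]
8. p, 0   [~&-rule on 7 (branches; this branch)]
9. ~(p | q), 1   [~[]-rule on 3: fresh world 1, 0R1]
10. ~p, 1   [~|-rule on 9]
11. ~q, 1   [~|-rule on 9]
12. [](q -> (p & ~p)), 2   [<>-rule on 4: fresh world 2, 0R2]
13. q -> (p & ~p), 2   [[]-rule on 12 via 2R2]
14. ~q, 2   [->-rule on 13 (branches; this branch)]
Accessibility: 0R0, 0R1, 0R2, 1R1, 2R2
Complete open branch: countermodel on an S4-frame, so not valid in S4, nor in K, T (the same frame is also a K-frame and a T-frame).
S5-tableau for the negation ~((<>[](q -> (p & ~p)) -> (q -> (p & ~p))) | [](p | q)):
1. ~((<>[](q -> (p & ~p)) -> (q -> (p & ~p))) | [](p | q)), 0
2. ~(<>[](q -> (p & ~p)) -> (q -> (p & ~p))), 0   [~|-rule on 1]
3. ~[](p | q), 0   [~|-rule on 1]
4. <>[](q -> (p & ~p)), 0   [~->-rule on 2]
5. ~(q -> (p & ~p)), 0   [~->-rule on 2]
6. q, 0   [~->-rule on 5]
7. ~(p & ~p), 0   [~->-rule on 5]
8. p, 0   [~&-rule on 7 (branches; this branch)]
9. ~(p | q), 1   [~[]-rule on 3: fresh world 1, 0R1]
10. ~p, 1   [~|-rule on 9]
11. ~q, 1   [~|-rule on 9]
12. [](q -> (p & ~p)), 2   [<>-rule on 4: fresh world 2, 0R2]
13. q -> (p & ~p), 0   [[]-rule on 12 via 2R0]
14. q -> (p & ~p), 1   [[]-rule on 12 via 2R1]
15. q -> (p & ~p), 2   [[]-rule on 12 via 2R2]
16. p & ~p, 0   [->-rule on 13 (branches; this branch)]
17. ~p, 0   [&-rule on 16]
Accessibility: 0R0, 0R1, 0R2, 1R0, 1R1, 1R2, 2R0, 2R1, 2R2
Branch closes: p and ~p both at 0.
Every branch closes (one shown): valid in S5.

S5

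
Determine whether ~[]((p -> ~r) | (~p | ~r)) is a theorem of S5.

Tableau for the negation []((p -> ~r) | (~p | ~r)):
1. []((p -> ~r) | (~p | ~r)), w0
2. (p -> ~r) | (~p | ~r), w0
3. ~p | ~r, w0
4. ~r, w0
Accessibility: w0Rw0
The negation has an open branch (countermodel exists).

No, not valid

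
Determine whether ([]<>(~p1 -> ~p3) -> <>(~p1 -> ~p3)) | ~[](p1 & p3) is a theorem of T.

Tableau for the negation ~(([]<>(~p1 -> ~p3) -> <>(~p1 -> ~p3)) | ~[](p1 & p3)):
1. ~(([]<>(~p1 -> ~p3) -> <>(~p1 -> ~p3)) | ~[](p1 & p3)), u
2. ~([]<>(~p1 -> ~p3) -> <>(~p1 -> ~p3)), u
3. [](p1 & p3), u
4. []<>(~p1 -> ~p3), u
5. ~<>(~p1 -> ~p3), u
6. p1 & p3, u
7. p1, u
8. p3, u
9. <>(~p1 -> ~p3), u
10. ~(~p1 -> ~p3), u
11. ~p1, u
Accessibility: uRu
Branch closes: p1 and ~p1 both at u.
All branches of the negation close; one closing branch shown above.

Yes, valid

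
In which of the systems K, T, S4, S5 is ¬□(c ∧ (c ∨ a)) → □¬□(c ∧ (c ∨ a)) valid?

S5

S4-tableau for the negation ¬(¬□(c ∧ (c ∨ a)) → □¬□(c ∧ (c ∨ a))):
1. ¬(¬□(c ∧ (c ∨ a)) → □¬□(c ∧ (c ∨ a))), u
2. ¬□(c ∧ (c ∨ a)), u
3. ¬□¬□(c ∧ (c ∨ a)), u
4. ¬(c ∧ (c ∨ a)), v
5. ¬(c ∨ a), v
6. ¬c, v
7. ¬a, v
8. □(c ∧ (c ∨ a)), w
9. c ∧ (c ∨ a), w
10. c, w
11. c ∨ a, w
12. a, w
Accessibility: uRu, uRv, uRw, vRv, wRw
Complete open branch: countermodel on an S4-frame, so not valid in S4, nor in K, T (the same frame is also a K-frame and a T-frame).
S5-tableau for the negation ¬(¬□(c ∧ (c ∨ a)) → □¬□(c ∧ (c ∨ a))):
1. ¬(¬□(c ∧ (c ∨ a)) → □¬□(c ∧ (c ∨ a))), u
2. ¬□(c ∧ (c ∨ a)), u
3. ¬□¬□(c ∧ (c ∨ a)), u
4. ¬(c ∧ (c ∨ a)), v
5. ¬(c ∨ a), v
6. ¬c, v
7. ¬a, v
8. □(c ∧ (c ∨ a)), w
9. c ∧ (c ∨ a), u
10. c, u
11. c ∨ a, u
12. c ∧ (c ∨ a), v
13. c, v
14. c ∨ a, v
Accessibility: uRu, uRv, uRw, vRu, vRv, vRw, wRu, wRv, wRw
Branch closes: c and ¬c both at v.
Every branch closes (one shown): valid in S5.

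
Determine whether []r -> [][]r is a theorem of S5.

Tableau for the negation ~([]r -> [][]r):
1. ~([]r -> [][]r), w0
2. []r, w0
3. ~[][]r, w0
4. r, w0
5. ~[]r, w1
6. r, w1
7. ~r, w2
8. r, w2
Accessibility: w0Rw0, w0Rw1, w0Rw2, w1Rw0, w1Rw1, w1Rw2, w2Rw0, w2Rw1, w2Rw2
Branch closes: r and ~r both at w2.
All branches of the negation close; one closing branch shown above.

Valid in S5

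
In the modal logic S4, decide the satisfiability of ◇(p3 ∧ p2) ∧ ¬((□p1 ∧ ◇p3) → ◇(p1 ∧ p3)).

Unsatisfiable

1. ◇(p3 ∧ p2) ∧ ¬((□p1 ∧ ◇p3) → ◇(p1 ∧ p3)), u
2. ◇(p3 ∧ p2), u
3. ¬((□p1 ∧ ◇p3) → ◇(p1 ∧ p3)), u
4. □p1 ∧ ◇p3, u
5. ¬◇(p1 ∧ p3), u
6. □p1, u
7. ◇p3, u
8. ¬(p1 ∧ p3), u
9. p1, u
10. ¬p3, u
11. p3 ∧ p2, v
12. p3, v
13. p2, v
14. ¬(p1 ∧ p3), v
15. p1, v
16. ¬p3, v
Accessibility: uRu, uRv, vRv
Branch closes: p3 and ¬p3 both at v.
(One branch shown.) All branches close.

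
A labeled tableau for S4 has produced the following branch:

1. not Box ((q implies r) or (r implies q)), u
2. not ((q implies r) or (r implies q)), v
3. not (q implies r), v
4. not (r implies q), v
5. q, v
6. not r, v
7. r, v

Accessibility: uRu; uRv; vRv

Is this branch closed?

Both r and not r appear at v.

Closed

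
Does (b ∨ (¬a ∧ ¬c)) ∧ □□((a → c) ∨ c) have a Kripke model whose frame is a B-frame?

Satisfiable

1. (b ∨ (¬a ∧ ¬c)) ∧ □□((a → c) ∨ c), 0
2. b ∨ (¬a ∧ ¬c), 0   [∧-rule on 1]
3. □□((a → c) ∨ c), 0   [∧-rule on 1]
4. □((a → c) ∨ c), 0   [□-rule on 3 via 0R0]
5. (a → c) ∨ c, 0   [□-rule on 4 via 0R0]
6. ¬a ∧ ¬c, 0   [∨-rule on 2 (branches; this branch)]
7. ¬a, 0   [∧-rule on 6]
8. ¬c, 0   [∧-rule on 6]
9. a → c, 0   [∨-rule on 5 (branches; this branch)]
Accessibility: 0R0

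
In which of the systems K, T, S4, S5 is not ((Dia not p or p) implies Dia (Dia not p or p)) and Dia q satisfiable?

T-tableau for the formula:
1. not ((Dia not p or p) implies Dia (Dia not p or p)) and Dia q, u
2. not ((Dia not p or p) implies Dia (Dia not p or p)), u
3. Dia q, u
4. Dia not p or p, u
5. not Dia (Dia not p or p), u
6. not (Dia not p or p), u
7. not Dia not p, u
8. not p, u
9. p, u
Accessibility: uRu
Branch closes: p and not p both at u.
Every branch closes (one shown): unsatisfiable in T, hence also in S4, S5 (every S4/S5-frame is a T-frame).
K-tableau for the formula:
1. not ((Dia not p or p) implies Dia (Dia not p or p)) and Dia q, u
2. not ((Dia not p or p) implies Dia (Dia not p or p)), u
3. Dia q, u
4. Dia not p or p, u
5. not Dia (Dia not p or p), u
6. p, u
7. q, v
8. not (Dia not p or p), v
9. not Dia not p, v
10. not p, v
Accessibility: uRv
Complete open branch: satisfiable in K.

K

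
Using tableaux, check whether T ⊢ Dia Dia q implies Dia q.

No, not valid

Tableau for the negation not (Dia Dia q implies Dia q):
1. not (Dia Dia q implies Dia q), w0
2. Dia Dia q, w0   [neg-implies-rule on 1]
3. not Dia q, w0   [neg-implies-rule on 1]
4. not q, w0   [neg-Dia-rule on 3 via w0Rw0]
5. Dia q, w1   [Dia-rule on 2: fresh world w1, w0Rw1]
6. not q, w1   [neg-Dia-rule on 3 via w0Rw1]
7. q, w2   [Dia-rule on 5: fresh world w2, w1Rw2]
Accessibility: w0Rw0, w0Rw1, w1Rw1, w1Rw2, w2Rw2
The negation has an open branch (countermodel exists).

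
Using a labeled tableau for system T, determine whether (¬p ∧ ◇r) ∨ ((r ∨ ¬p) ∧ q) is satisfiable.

1. (¬p ∧ ◇r) ∨ ((r ∨ ¬p) ∧ q), w0
2. (r ∨ ¬p) ∧ q, w0
3. r ∨ ¬p, w0
4. q, w0
5. ¬p, w0
Accessibility: w0Rw0

Satisfiable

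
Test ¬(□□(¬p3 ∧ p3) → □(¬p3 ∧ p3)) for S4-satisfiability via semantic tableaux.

1. ¬(□□(¬p3 ∧ p3) → □(¬p3 ∧ p3)), 0
2. □□(¬p3 ∧ p3), 0   [¬→-rule on 1]
3. ¬□(¬p3 ∧ p3), 0   [¬→-rule on 1]
4. □(¬p3 ∧ p3), 0   [□-rule on 2 via 0R0]
5. ¬p3 ∧ p3, 0   [□-rule on 4 via 0R0]
6. ¬p3, 0   [∧-rule on 5]
7. p3, 0   [∧-rule on 5]
Accessibility: 0R0
Branch closes: p3 and ¬p3 both at 0.
Every branch closes; the branch above is one of them.

Unsatisfiable (every branch closes)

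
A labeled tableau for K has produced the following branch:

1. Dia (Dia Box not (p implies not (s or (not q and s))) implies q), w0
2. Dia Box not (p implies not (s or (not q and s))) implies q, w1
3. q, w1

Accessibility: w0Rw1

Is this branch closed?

There is no literal clash: for every atom and world, at most one sign appears.

Not closed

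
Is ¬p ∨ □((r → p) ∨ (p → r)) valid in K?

Valid

Tableau for the negation ¬(¬p ∨ □((r → p) ∨ (p → r))):
1. ¬(¬p ∨ □((r → p) ∨ (p → r))), w0
2. p, w0   [¬∨-rule on 1]
3. ¬□((r → p) ∨ (p → r)), w0   [¬∨-rule on 1]
4. ¬((r → p) ∨ (p → r)), w1   [¬□-rule on 3: fresh world w1, w0Rw1]
5. ¬(r → p), w1   [¬∨-rule on 4]
6. ¬(p → r), w1   [¬∨-rule on 4]
7. r, w1   [¬→-rule on 5]
8. ¬p, w1   [¬→-rule on 5]
9. p, w1   [¬→-rule on 6]
10. ¬r, w1   [¬→-rule on 6]
Accessibility: w0Rw1
Branch closes: p and ¬p both at w1.
Every branch of the negation's tableau closes; the branch above is one of them.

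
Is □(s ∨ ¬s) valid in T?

Tableau for the negation ¬□(s ∨ ¬s):
1. ¬□(s ∨ ¬s), u
2. ¬(s ∨ ¬s), v   [¬□-rule on 1: fresh world v, uRv]
3. ¬s, v   [¬∨-rule on 2]
4. s, v   [¬∨-rule on 2]
Accessibility: uRu, uRv, vRv
Branch closes: s and ¬s both at v.
Every branch of the negation's tableau closes; the branch above is one of them.

Yes, valid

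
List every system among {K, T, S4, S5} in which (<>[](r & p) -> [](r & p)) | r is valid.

S4-tableau for the negation ~((<>[](r & p) -> [](r & p)) | r):
1. ~((<>[](r & p) -> [](r & p)) | r), u
2. ~(<>[](r & p) -> [](r & p)), u
3. ~r, u
4. <>[](r & p), u
5. ~[](r & p), u
6. [](r & p), v
7. r & p, v
8. r, v
9. p, v
10. ~(r & p), w
11. ~p, w
Accessibility: uRu, uRv, uRw, vRv, wRw
Complete open branch: countermodel on an S4-frame, so not valid in S4, nor in K, T (the same frame is also a K-frame and a T-frame).
S5-tableau for the negation ~((<>[](r & p) -> [](r & p)) | r):
1. ~((<>[](r & p) -> [](r & p)) | r), u
2. ~(<>[](r & p) -> [](r & p)), u
3. ~r, u
4. <>[](r & p), u
5. ~[](r & p), u
6. [](r & p), v
7. r & p, u
8. r, u
9. p, u
Accessibility: uRu, uRv, vRu, vRv
Branch closes: r and ~r both at u.
Every branch closes (one shown): valid in S5.

S5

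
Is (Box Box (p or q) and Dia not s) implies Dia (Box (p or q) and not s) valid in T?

Yes, valid

Tableau for the negation not ((Box Box (p or q) and Dia not s) implies Dia (Box (p or q) and not s)):
1. not ((Box Box (p or q) and Dia not s) implies Dia (Box (p or q) and not s)), u
2. Box Box (p or q) and Dia not s, u
3. not Dia (Box (p or q) and not s), u
4. Box Box (p or q), u
5. Dia not s, u
6. not (Box (p or q) and not s), u
7. Box (p or q), u
8. p or q, u
9. not Box (p or q), u
10. q, u
11. not s, v
12. not (Box (p or q) and not s), v
13. Box (p or q), v
14. p or q, v
15. not Box (p or q), v
16. q, v
17. not (p or q), w
18. not p, w
19. not q, w
20. not (Box (p or q) and not s), w
21. Box (p or q), w
22. p or q, w
23. s, w
24. q, w
Accessibility: uRu, uRv, uRw, vRv, wRw
Branch closes: q and not q both at w.
All branches of the negation close; one closing branch shown above.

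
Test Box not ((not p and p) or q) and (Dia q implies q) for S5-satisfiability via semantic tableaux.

Yes, satisfiable

1. Box not ((not p and p) or q) and (Dia q implies q), w0
2. Box not ((not p and p) or q), w0
3. Dia q implies q, w0
4. not ((not p and p) or q), w0
5. not (not p and p), w0
6. not q, w0
7. not Dia q, w0
8. not p, w0
Accessibility: w0Rw0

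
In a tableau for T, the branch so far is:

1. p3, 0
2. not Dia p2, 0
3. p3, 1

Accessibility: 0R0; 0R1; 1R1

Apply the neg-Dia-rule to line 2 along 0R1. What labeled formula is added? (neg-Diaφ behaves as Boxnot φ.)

neg-Diaφ behaves as Boxnot φ: propagate the negated body to each accessible world.

not p2, 1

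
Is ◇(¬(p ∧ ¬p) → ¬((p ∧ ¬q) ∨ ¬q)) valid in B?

Tableau for the negation ¬◇(¬(p ∧ ¬p) → ¬((p ∧ ¬q) ∨ ¬q)):
1. ¬◇(¬(p ∧ ¬p) → ¬((p ∧ ¬q) ∨ ¬q)), u
2. ¬(¬(p ∧ ¬p) → ¬((p ∧ ¬q) ∨ ¬q)), u
3. ¬(p ∧ ¬p), u
4. (p ∧ ¬q) ∨ ¬q, u
5. p, u
6. ¬q, u
Accessibility: uRu
The negation has an open branch (countermodel exists).

Invalid (countermodel exists)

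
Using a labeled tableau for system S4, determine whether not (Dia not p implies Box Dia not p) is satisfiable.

Satisfiable

1. not (Dia not p implies Box Dia not p), 0
2. Dia not p, 0
3. not Box Dia not p, 0
4. not p, 1
5. not Dia not p, 2
6. p, 2
Accessibility: 0R0, 0R1, 0R2, 1R1, 2R2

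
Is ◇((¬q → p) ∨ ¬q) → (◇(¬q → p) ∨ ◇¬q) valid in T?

Yes, valid

Tableau for the negation ¬(◇((¬q → p) ∨ ¬q) → (◇(¬q → p) ∨ ◇¬q)):
1. ¬(◇((¬q → p) ∨ ¬q) → (◇(¬q → p) ∨ ◇¬q)), 0
2. ◇((¬q → p) ∨ ¬q), 0
3. ¬(◇(¬q → p) ∨ ◇¬q), 0
4. ¬◇(¬q → p), 0
5. ¬◇¬q, 0
6. ¬(¬q → p), 0
7. ¬q, 0
8. ¬p, 0
9. q, 0
Accessibility: 0R0
Branch closes: q and ¬q both at 0.
All branches of the negation close; one closing branch shown above.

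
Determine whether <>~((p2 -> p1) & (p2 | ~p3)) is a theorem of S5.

Tableau for the negation ~<>~((p2 -> p1) & (p2 | ~p3)):
1. ~<>~((p2 -> p1) & (p2 | ~p3)), u
2. (p2 -> p1) & (p2 | ~p3), u
3. p2 -> p1, u
4. p2 | ~p3, u
5. p1, u
6. ~p3, u
Accessibility: uRu
The negation has an open branch (countermodel exists).

No, not valid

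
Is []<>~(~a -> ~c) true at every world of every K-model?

Tableau for the negation ~[]<>~(~a -> ~c):
1. ~[]<>~(~a -> ~c), 0
2. ~<>~(~a -> ~c), 1
Accessibility: 0R1
The negation has an open branch (countermodel exists).

Invalid (countermodel exists)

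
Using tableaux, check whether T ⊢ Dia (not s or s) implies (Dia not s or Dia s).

Tableau for the negation not (Dia (not s or s) implies (Dia not s or Dia s)):
1. not (Dia (not s or s) implies (Dia not s or Dia s)), w0
2. Dia (not s or s), w0
3. not (Dia not s or Dia s), w0
4. not Dia not s, w0
5. not Dia s, w0
6. s, w0
7. not s, w0
Accessibility: w0Rw0
Branch closes: s and not s both at w0.
All branches of the negation close; one closing branch shown above.

Yes, valid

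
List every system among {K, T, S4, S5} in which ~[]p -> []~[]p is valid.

S5-tableau for the negation ~(~[]p -> []~[]p):
1. ~(~[]p -> []~[]p), 0
2. ~[]p, 0   [~->-rule on 1]
3. ~[]~[]p, 0   [~->-rule on 1]
4. ~p, 1   [~[]-rule on 2: fresh world 1, 0R1]
5. []p, 2   [~[]-rule on 3: fresh world 2, 0R2]
6. p, 0   [[]-rule on 5 via 2R0]
7. p, 1   [[]-rule on 5 via 2R1]
Accessibility: 0R0, 0R1, 0R2, 1R0, 1R1, 1R2, 2R0, 2R1, 2R2
Branch closes: p and ~p both at 1.
Every branch closes (one shown): valid in S5.
S4-tableau for the negation ~(~[]p -> []~[]p):
1. ~(~[]p -> []~[]p), 0
2. ~[]p, 0   [~->-rule on 1]
3. ~[]~[]p, 0   [~->-rule on 1]
4. ~p, 1   [~[]-rule on 2: fresh world 1, 0R1]
5. []p, 2   [~[]-rule on 3: fresh world 2, 0R2]
6. p, 2   [[]-rule on 5 via 2R2]
Accessibility: 0R0, 0R1, 0R2, 1R1, 2R2
Complete open branch: countermodel on an S4-frame, so not valid in S4, nor in K, T (the same frame is also a K-frame and a T-frame).

S5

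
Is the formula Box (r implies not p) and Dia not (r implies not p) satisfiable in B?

1. Box (r implies not p) and Dia not (r implies not p), u
2. Box (r implies not p), u
3. Dia not (r implies not p), u
4. r implies not p, u
5. not p, u
6. not (r implies not p), v
7. r, v
8. p, v
9. r implies not p, v
10. not p, v
Accessibility: uRu, uRv, vRu, vRv
Branch closes: p and not p both at v.
All branches of the tableau close; one closing branch shown above.

Unsatisfiable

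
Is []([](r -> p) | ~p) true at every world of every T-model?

Not valid

Tableau for the negation ~[]([](r -> p) | ~p):
1. ~[]([](r -> p) | ~p), 0
2. ~([](r -> p) | ~p), 1
3. ~[](r -> p), 1
4. p, 1
5. ~(r -> p), 2
6. r, 2
7. ~p, 2
Accessibility: 0R0, 0R1, 1R1, 1R2, 2R2
The negation has an open branch (countermodel exists).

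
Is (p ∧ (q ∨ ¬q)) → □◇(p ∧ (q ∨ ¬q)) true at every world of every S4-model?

Tableau for the negation ¬((p ∧ (q ∨ ¬q)) → □◇(p ∧ (q ∨ ¬q))):
1. ¬((p ∧ (q ∨ ¬q)) → □◇(p ∧ (q ∨ ¬q))), u
2. p ∧ (q ∨ ¬q), u
3. ¬□◇(p ∧ (q ∨ ¬q)), u
4. p, u
5. q ∨ ¬q, u
6. ¬q, u
7. ¬◇(p ∧ (q ∨ ¬q)), v
8. ¬(p ∧ (q ∨ ¬q)), v
9. ¬p, v
Accessibility: uRu, uRv, vRv
The negation has an open branch (countermodel exists).

Not valid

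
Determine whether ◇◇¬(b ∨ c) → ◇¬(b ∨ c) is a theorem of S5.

Tableau for the negation ¬(◇◇¬(b ∨ c) → ◇¬(b ∨ c)):
1. ¬(◇◇¬(b ∨ c) → ◇¬(b ∨ c)), u
2. ◇◇¬(b ∨ c), u   [¬→-rule on 1]
3. ¬◇¬(b ∨ c), u   [¬→-rule on 1]
4. b ∨ c, u   [¬◇-rule on 3 via uRu]
5. c, u   [∨-rule on 4 (branches; this branch)]
6. ◇¬(b ∨ c), v   [◇-rule on 2: fresh world v, uRv]
7. b ∨ c, v   [¬◇-rule on 3 via uRv]
8. c, v   [∨-rule on 7 (branches; this branch)]
9. ¬(b ∨ c), w   [◇-rule on 6: fresh world w, vRw]
10. ¬b, w   [¬∨-rule on 9]
11. ¬c, w   [¬∨-rule on 9]
12. b ∨ c, w   [¬◇-rule on 3 via uRw]
13. c, w   [∨-rule on 12 (branches; this branch)]
Accessibility: uRu, uRv, uRw, vRu, vRv, vRw, wRu, wRv, wRw
Branch closes: c and ¬c both at w.
All branches of the negation close; one closing branch shown above.

Valid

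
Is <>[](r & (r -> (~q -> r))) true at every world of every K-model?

No, not valid

Tableau for the negation ~<>[](r & (r -> (~q -> r))):
1. ~<>[](r & (r -> (~q -> r))), 0
The negation has an open branch (countermodel exists).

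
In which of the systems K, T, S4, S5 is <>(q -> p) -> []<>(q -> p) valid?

S5

S5-tableau for the negation ~(<>(q -> p) -> []<>(q -> p)):
1. ~(<>(q -> p) -> []<>(q -> p)), 0
2. <>(q -> p), 0   [~->-rule on 1]
3. ~[]<>(q -> p), 0   [~->-rule on 1]
4. q -> p, 1   [<>-rule on 2: fresh world 1, 0R1]
5. p, 1   [->-rule on 4 (branches; this branch)]
6. ~<>(q -> p), 2   [~[]-rule on 3: fresh world 2, 0R2]
7. ~(q -> p), 0   [~<>-rule on 6 via 2R0]
8. q, 0   [~->-rule on 7]
9. ~p, 0   [~->-rule on 7]
10. ~(q -> p), 1   [~<>-rule on 6 via 2R1]
11. q, 1   [~->-rule on 10]
12. ~p, 1   [~->-rule on 10]
Accessibility: 0R0, 0R1, 0R2, 1R0, 1R1, 1R2, 2R0, 2R1, 2R2
Branch closes: p and ~p both at 1.
Every branch closes (one shown): valid in S5.
S4-tableau for the negation ~(<>(q -> p) -> []<>(q -> p)):
1. ~(<>(q -> p) -> []<>(q -> p)), 0
2. <>(q -> p), 0   [~->-rule on 1]
3. ~[]<>(q -> p), 0   [~->-rule on 1]
4. q -> p, 1   [<>-rule on 2: fresh world 1, 0R1]
5. p, 1   [->-rule on 4 (branches; this branch)]
6. ~<>(q -> p), 2   [~[]-rule on 3: fresh world 2, 0R2]
7. ~(q -> p), 2   [~<>-rule on 6 via 2R2]
8. q, 2   [~->-rule on 7]
9. ~p, 2   [~->-rule on 7]
Accessibility: 0R0, 0R1, 0R2, 1R1, 2R2
Complete open branch: countermodel on an S4-frame, so not valid in S4, nor in K, T (the same frame is also a K-frame and a T-frame).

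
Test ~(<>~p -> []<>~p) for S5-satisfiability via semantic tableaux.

1. ~(<>~p -> []<>~p), u
2. <>~p, u   [~->-rule on 1]
3. ~[]<>~p, u   [~->-rule on 1]
4. ~p, v   [<>-rule on 2: fresh world v, uRv]
5. ~<>~p, w   [~[]-rule on 3: fresh world w, uRw]
6. p, u   [~<>-rule on 5 via wRu]
7. p, v   [~<>-rule on 5 via wRv]
Accessibility: uRu, uRv, uRw, vRu, vRv, vRw, wRu, wRv, wRw
Branch closes: p and ~p both at v.
(One branch shown.) All branches close.

No, unsatisfiable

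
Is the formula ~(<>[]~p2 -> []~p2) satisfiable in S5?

No, unsatisfiable

1. ~(<>[]~p2 -> []~p2), u
2. <>[]~p2, u   [~->-rule on 1]
3. ~[]~p2, u   [~->-rule on 1]
4. []~p2, v   [<>-rule on 2: fresh world v, uRv]
5. ~p2, u   [[]-rule on 4 via vRu]
6. ~p2, v   [[]-rule on 4 via vRv]
7. p2, w   [~[]-rule on 3: fresh world w, uRw]
8. ~p2, w   [[]-rule on 4 via vRw]
Accessibility: uRu, uRv, uRw, vRu, vRv, vRw, wRu, wRv, wRw
Branch closes: p2 and ~p2 both at w.
(One branch shown.) All branches close.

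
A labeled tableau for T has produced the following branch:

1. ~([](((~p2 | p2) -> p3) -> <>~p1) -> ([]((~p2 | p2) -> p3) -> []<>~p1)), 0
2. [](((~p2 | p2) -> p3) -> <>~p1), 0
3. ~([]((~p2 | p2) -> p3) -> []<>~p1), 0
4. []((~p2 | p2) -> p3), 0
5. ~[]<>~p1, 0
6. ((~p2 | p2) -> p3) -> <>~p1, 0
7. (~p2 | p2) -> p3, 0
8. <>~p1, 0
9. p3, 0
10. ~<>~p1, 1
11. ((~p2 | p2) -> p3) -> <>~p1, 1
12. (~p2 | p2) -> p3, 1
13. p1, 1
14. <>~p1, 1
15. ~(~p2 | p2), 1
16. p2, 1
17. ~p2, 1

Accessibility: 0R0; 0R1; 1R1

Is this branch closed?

Yes, closed

Both p2 and ~p2 appear at 1.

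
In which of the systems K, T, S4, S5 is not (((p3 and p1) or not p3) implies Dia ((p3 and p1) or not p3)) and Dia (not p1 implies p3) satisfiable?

T-tableau for the formula:
1. not (((p3 and p1) or not p3) implies Dia ((p3 and p1) or not p3)) and Dia (not p1 implies p3), u
2. not (((p3 and p1) or not p3) implies Dia ((p3 and p1) or not p3)), u
3. Dia (not p1 implies p3), u
4. (p3 and p1) or not p3, u
5. not Dia ((p3 and p1) or not p3), u
6. not ((p3 and p1) or not p3), u
7. not (p3 and p1), u
8. p3, u
9. p3 and p1, u
10. p1, u
11. not p1, u
Accessibility: uRu
Branch closes: p1 and not p1 both at u.
Every branch closes (one shown): unsatisfiable in T, hence also in S4, S5 (every S4/S5-frame is a T-frame).
K-tableau for the formula:
1. not (((p3 and p1) or not p3) implies Dia ((p3 and p1) or not p3)) and Dia (not p1 implies p3), u
2. not (((p3 and p1) or not p3) implies Dia ((p3 and p1) or not p3)), u
3. Dia (not p1 implies p3), u
4. (p3 and p1) or not p3, u
5. not Dia ((p3 and p1) or not p3), u
6. not p3, u
7. not p1 implies p3, v
8. not ((p3 and p1) or not p3), v
9. not (p3 and p1), v
10. p3, v
11. not p1, v
Accessibility: uRv
Complete open branch: satisfiable in K.

K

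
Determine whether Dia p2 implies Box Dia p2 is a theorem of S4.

Tableau for the negation not (Dia p2 implies Box Dia p2):
1. not (Dia p2 implies Box Dia p2), w0
2. Dia p2, w0
3. not Box Dia p2, w0
4. p2, w1
5. not Dia p2, w2
6. not p2, w2
Accessibility: w0Rw0, w0Rw1, w0Rw2, w1Rw1, w2Rw2
The negation has an open branch (countermodel exists).

Invalid (countermodel exists)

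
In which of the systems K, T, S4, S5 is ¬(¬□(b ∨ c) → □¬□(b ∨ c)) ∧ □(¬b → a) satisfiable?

S5-tableau for the formula:
1. ¬(¬□(b ∨ c) → □¬□(b ∨ c)) ∧ □(¬b → a), w0
2. ¬(¬□(b ∨ c) → □¬□(b ∨ c)), w0
3. □(¬b → a), w0
4. ¬□(b ∨ c), w0
5. ¬□¬□(b ∨ c), w0
6. ¬b → a, w0
7. a, w0
8. ¬(b ∨ c), w1
9. ¬b, w1
10. ¬c, w1
11. ¬b → a, w1
12. a, w1
13. □(b ∨ c), w2
14. ¬b → a, w2
15. b ∨ c, w0
16. b ∨ c, w1
17. b ∨ c, w2
18. a, w2
19. c, w0
20. c, w1
Accessibility: w0Rw0, w0Rw1, w0Rw2, w1Rw0, w1Rw1, w1Rw2, w2Rw0, w2Rw1, w2Rw2
Branch closes: c and ¬c both at w1.
Every branch closes (one shown): unsatisfiable in S5.
S4-tableau for the formula:
1. ¬(¬□(b ∨ c) → □¬□(b ∨ c)) ∧ □(¬b → a), w0
2. ¬(¬□(b ∨ c) → □¬□(b ∨ c)), w0
3. □(¬b → a), w0
4. ¬□(b ∨ c), w0
5. ¬□¬□(b ∨ c), w0
6. ¬b → a, w0
7. a, w0
8. ¬(b ∨ c), w1
9. ¬b, w1
10. ¬c, w1
11. ¬b → a, w1
12. a, w1
13. □(b ∨ c), w2
14. ¬b → a, w2
15. b ∨ c, w2
16. a, w2
17. c, w2
Accessibility: w0Rw0, w0Rw1, w0Rw2, w1Rw1, w2Rw2
Complete open branch: satisfiable in S4, hence also in K, T (this S4-model is also a K-model and a T-model).

K, T, S4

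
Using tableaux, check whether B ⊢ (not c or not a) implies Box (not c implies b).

Invalid (countermodel exists)

Tableau for the negation not ((not c or not a) implies Box (not c implies b)):
1. not ((not c or not a) implies Box (not c implies b)), w0
2. not c or not a, w0
3. not Box (not c implies b), w0
4. not a, w0
5. not (not c implies b), w1
6. not c, w1
7. not b, w1
Accessibility: w0Rw0, w0Rw1, w1Rw0, w1Rw1
The negation has an open branch (countermodel exists).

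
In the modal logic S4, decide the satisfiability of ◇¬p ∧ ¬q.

1. ◇¬p ∧ ¬q, w0
2. ◇¬p, w0   [∧-rule on 1]
3. ¬q, w0   [∧-rule on 1]
4. ¬p, w1   [◇-rule on 2: fresh world w1, w0Rw1]
Accessibility: w0Rw0, w0Rw1, w1Rw1

Satisfiable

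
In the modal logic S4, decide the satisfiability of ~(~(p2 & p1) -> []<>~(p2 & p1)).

1. ~(~(p2 & p1) -> []<>~(p2 & p1)), u
2. ~(p2 & p1), u
3. ~[]<>~(p2 & p1), u
4. ~p1, u
5. ~<>~(p2 & p1), v
6. p2 & p1, v
7. p2, v
8. p1, v
Accessibility: uRu, uRv, vRv

Satisfiable (open branch found)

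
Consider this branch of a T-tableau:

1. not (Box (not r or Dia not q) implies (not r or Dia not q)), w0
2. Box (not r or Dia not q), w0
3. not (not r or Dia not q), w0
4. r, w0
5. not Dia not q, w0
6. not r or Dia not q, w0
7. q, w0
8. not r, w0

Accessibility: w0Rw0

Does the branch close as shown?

Both r and not r appear at w0.

Closed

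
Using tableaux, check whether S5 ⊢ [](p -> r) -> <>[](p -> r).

Valid in S5

Tableau for the negation ~([](p -> r) -> <>[](p -> r)):
1. ~([](p -> r) -> <>[](p -> r)), 0
2. [](p -> r), 0
3. ~<>[](p -> r), 0
4. p -> r, 0
5. ~[](p -> r), 0
6. r, 0
7. ~(p -> r), 1
8. p, 1
9. ~r, 1
10. p -> r, 1
11. ~[](p -> r), 1
12. r, 1
Accessibility: 0R0, 0R1, 1R0, 1R1
Branch closes: r and ~r both at 1.
Every branch of the negation's tableau closes; the branch above is one of them.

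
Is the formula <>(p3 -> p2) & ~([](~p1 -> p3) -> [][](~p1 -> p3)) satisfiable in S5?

1. <>(p3 -> p2) & ~([](~p1 -> p3) -> [][](~p1 -> p3)), w0
2. <>(p3 -> p2), w0
3. ~([](~p1 -> p3) -> [][](~p1 -> p3)), w0
4. [](~p1 -> p3), w0
5. ~[][](~p1 -> p3), w0
6. ~p1 -> p3, w0
7. p3, w0
8. p3 -> p2, w1
9. ~p1 -> p3, w1
10. p2, w1
11. p3, w1
12. ~[](~p1 -> p3), w2
13. ~p1 -> p3, w2
14. p3, w2
15. ~(~p1 -> p3), w3
16. ~p1, w3
17. ~p3, w3
18. ~p1 -> p3, w3
19. p3, w3
Accessibility: w0Rw0, w0Rw1, w0Rw2, w0Rw3, w1Rw0, w1Rw1, w1Rw2, w1Rw3, w2Rw0, w2Rw1, w2Rw2, w2Rw3, w3Rw0, w3Rw1, w3Rw2, w3Rw3
Branch closes: p3 and ~p3 both at w3.
Every branch closes; the branch above is one of them.

Unsatisfiable (every branch closes)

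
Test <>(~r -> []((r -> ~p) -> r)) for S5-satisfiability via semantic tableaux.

Yes, satisfiable

1. <>(~r -> []((r -> ~p) -> r)), w0
2. ~r -> []((r -> ~p) -> r), w1   [<>-rule on 1: fresh world w1, w0Rw1]
3. []((r -> ~p) -> r), w1   [->-rule on 2 (branches; this branch)]
4. (r -> ~p) -> r, w0   [[]-rule on 3 via w1Rw0]
5. (r -> ~p) -> r, w1   [[]-rule on 3 via w1Rw1]
6. r, w0   [->-rule on 4 (branches; this branch)]
7. r, w1   [->-rule on 5 (branches; this branch)]
Accessibility: w0Rw0, w0Rw1, w1Rw0, w1Rw1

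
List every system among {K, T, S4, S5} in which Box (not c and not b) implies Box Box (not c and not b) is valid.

S4, S5

S4-tableau for the negation not (Box (not c and not b) implies Box Box (not c and not b)):
1. not (Box (not c and not b) implies Box Box (not c and not b)), w0
2. Box (not c and not b), w0
3. not Box Box (not c and not b), w0
4. not c and not b, w0
5. not c, w0
6. not b, w0
7. not Box (not c and not b), w1
8. not c and not b, w1
9. not c, w1
10. not b, w1
11. not (not c and not b), w2
12. not c and not b, w2
13. not c, w2
14. not b, w2
15. b, w2
Accessibility: w0Rw0, w0Rw1, w0Rw2, w1Rw1, w1Rw2, w2Rw2
Branch closes: b and not b both at w2.
Every branch closes (one shown): valid in S4, hence also in S5 (every theorem of S4 is a theorem of S5).
T-tableau for the negation not (Box (not c and not b) implies Box Box (not c and not b)):
1. not (Box (not c and not b) implies Box Box (not c and not b)), w0
2. Box (not c and not b), w0
3. not Box Box (not c and not b), w0
4. not c and not b, w0
5. not c, w0
6. not b, w0
7. not Box (not c and not b), w1
8. not c and not b, w1
9. not c, w1
10. not b, w1
11. not (not c and not b), w2
12. b, w2
Accessibility: w0Rw0, w0Rw1, w1Rw1, w1Rw2, w2Rw2
Complete open branch: countermodel on a T-frame, so not valid in T, nor in K (the same frame is also a K-frame).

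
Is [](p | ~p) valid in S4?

Valid in S4

Tableau for the negation ~[](p | ~p):
1. ~[](p | ~p), 0
2. ~(p | ~p), 1
3. ~p, 1
4. p, 1
Accessibility: 0R0, 0R1, 1R1
Branch closes: p and ~p both at 1.
All branches of the negation close; one closing branch shown above.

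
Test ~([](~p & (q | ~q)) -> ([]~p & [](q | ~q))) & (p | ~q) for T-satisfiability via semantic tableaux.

No, unsatisfiable

1. ~([](~p & (q | ~q)) -> ([]~p & [](q | ~q))) & (p | ~q), u
2. ~([](~p & (q | ~q)) -> ([]~p & [](q | ~q))), u
3. p | ~q, u
4. [](~p & (q | ~q)), u
5. ~([]~p & [](q | ~q)), u
6. ~p & (q | ~q), u
7. ~p, u
8. q | ~q, u
9. ~q, u
10. ~[]~p, u
11. p, v
12. ~p & (q | ~q), v
13. ~p, v
14. q | ~q, v
Accessibility: uRu, uRv, vRv
Branch closes: p and ~p both at v.
Every branch closes; the branch above is one of them.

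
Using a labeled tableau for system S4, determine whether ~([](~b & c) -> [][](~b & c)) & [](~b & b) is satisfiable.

Unsatisfiable

1. ~([](~b & c) -> [][](~b & c)) & [](~b & b), 0
2. ~([](~b & c) -> [][](~b & c)), 0   [&-rule on 1]
3. [](~b & b), 0   [&-rule on 1]
4. [](~b & c), 0   [~->-rule on 2]
5. ~[][](~b & c), 0   [~->-rule on 2]
6. ~b & b, 0   [[]-rule on 3 via 0R0]
7. ~b, 0   [&-rule on 6]
8. b, 0   [&-rule on 6]
Accessibility: 0R0
Branch closes: b and ~b both at 0.
(One branch shown.) All branches close.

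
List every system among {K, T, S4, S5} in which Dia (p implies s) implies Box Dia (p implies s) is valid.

S4-tableau for the negation not (Dia (p implies s) implies Box Dia (p implies s)):
1. not (Dia (p implies s) implies Box Dia (p implies s)), 0
2. Dia (p implies s), 0
3. not Box Dia (p implies s), 0
4. p implies s, 1
5. s, 1
6. not Dia (p implies s), 2
7. not (p implies s), 2
8. p, 2
9. not s, 2
Accessibility: 0R0, 0R1, 0R2, 1R1, 2R2
Complete open branch: countermodel on an S4-frame, so not valid in S4, nor in K, T (the same frame is also a K-frame and a T-frame).
S5-tableau for the negation not (Dia (p implies s) implies Box Dia (p implies s)):
1. not (Dia (p implies s) implies Box Dia (p implies s)), 0
2. Dia (p implies s), 0
3. not Box Dia (p implies s), 0
4. p implies s, 1
5. s, 1
6. not Dia (p implies s), 2
7. not (p implies s), 0
8. p, 0
9. not s, 0
10. not (p implies s), 1
11. p, 1
12. not s, 1
Accessibility: 0R0, 0R1, 0R2, 1R0, 1R1, 1R2, 2R0, 2R1, 2R2
Branch closes: s and not s both at 1.
Every branch closes (one shown): valid in S5.

S5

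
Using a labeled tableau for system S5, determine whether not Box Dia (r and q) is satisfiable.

Yes, satisfiable

1. not Box Dia (r and q), w0
2. not Dia (r and q), w1
3. not (r and q), w0
4. not (r and q), w1
5. not q, w0
6. not q, w1
Accessibility: w0Rw0, w0Rw1, w1Rw0, w1Rw1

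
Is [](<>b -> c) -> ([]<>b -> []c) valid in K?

Valid in K

Tableau for the negation ~([](<>b -> c) -> ([]<>b -> []c)):
1. ~([](<>b -> c) -> ([]<>b -> []c)), 0
2. [](<>b -> c), 0   [~->-rule on 1]
3. ~([]<>b -> []c), 0   [~->-rule on 1]
4. []<>b, 0   [~->-rule on 3]
5. ~[]c, 0   [~->-rule on 3]
6. ~c, 1   [~[]-rule on 5: fresh world 1, 0R1]
7. <>b -> c, 1   [[]-rule on 2 via 0R1]
8. <>b, 1   [[]-rule on 4 via 0R1]
9. ~<>b, 1   [->-rule on 7 (branches; this branch)]
10. b, 2   [<>-rule on 8: fresh world 2, 1R2]
11. ~b, 2   [~<>-rule on 9 via 1R2]
Accessibility: 0R1, 1R2
Branch closes: b and ~b both at 2.
All branches of the negation close; one closing branch shown above.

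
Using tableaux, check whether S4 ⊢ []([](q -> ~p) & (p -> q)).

No, not valid

Tableau for the negation ~[]([](q -> ~p) & (p -> q)):
1. ~[]([](q -> ~p) & (p -> q)), u
2. ~([](q -> ~p) & (p -> q)), v   [~[]-rule on 1: fresh world v, uRv]
3. ~(p -> q), v   [~&-rule on 2 (branches; this branch)]
4. p, v   [~->-rule on 3]
5. ~q, v   [~->-rule on 3]
Accessibility: uRu, uRv, vRv
The negation has an open branch (countermodel exists).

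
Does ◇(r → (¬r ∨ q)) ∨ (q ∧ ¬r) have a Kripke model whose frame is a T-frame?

1. ◇(r → (¬r ∨ q)) ∨ (q ∧ ¬r), u
2. q ∧ ¬r, u   [∨-rule on 1 (branches; this branch)]
3. q, u   [∧-rule on 2]
4. ¬r, u   [∧-rule on 2]
Accessibility: uRu

Satisfiable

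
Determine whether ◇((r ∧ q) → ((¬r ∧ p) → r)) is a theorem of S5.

Yes, valid

Tableau for the negation ¬◇((r ∧ q) → ((¬r ∧ p) → r)):
1. ¬◇((r ∧ q) → ((¬r ∧ p) → r)), w0
2. ¬((r ∧ q) → ((¬r ∧ p) → r)), w0
3. r ∧ q, w0
4. ¬((¬r ∧ p) → r), w0
5. r, w0
6. q, w0
7. ¬r ∧ p, w0
8. ¬r, w0
Accessibility: w0Rw0
Branch closes: r and ¬r both at w0.
Every branch of the negation's tableau closes; the branch above is one of them.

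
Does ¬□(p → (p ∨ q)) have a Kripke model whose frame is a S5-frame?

Unsatisfiable

1. ¬□(p → (p ∨ q)), w0
2. ¬(p → (p ∨ q)), w1   [¬□-rule on 1: fresh world w1, w0Rw1]
3. p, w1   [¬→-rule on 2]
4. ¬(p ∨ q), w1   [¬→-rule on 2]
5. ¬p, w1   [¬∨-rule on 4]
6. ¬q, w1   [¬∨-rule on 4]
Accessibility: w0Rw0, w0Rw1, w1Rw0, w1Rw1
Branch closes: p and ¬p both at w1.
Every branch closes; the branch above is one of them.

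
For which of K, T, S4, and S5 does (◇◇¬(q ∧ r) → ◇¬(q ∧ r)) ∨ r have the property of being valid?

T, S4, S5

K-tableau for the negation ¬((◇◇¬(q ∧ r) → ◇¬(q ∧ r)) ∨ r):
1. ¬((◇◇¬(q ∧ r) → ◇¬(q ∧ r)) ∨ r), u
2. ¬(◇◇¬(q ∧ r) → ◇¬(q ∧ r)), u
3. ¬r, u
4. ◇◇¬(q ∧ r), u
5. ¬◇¬(q ∧ r), u
6. ◇¬(q ∧ r), v
7. q ∧ r, v
8. q, v
9. r, v
10. ¬(q ∧ r), w
11. ¬r, w
Accessibility: uRv, vRw
Complete open branch: countermodel on a K-frame, so not valid in K.
T-tableau for the negation ¬((◇◇¬(q ∧ r) → ◇¬(q ∧ r)) ∨ r):
1. ¬((◇◇¬(q ∧ r) → ◇¬(q ∧ r)) ∨ r), u
2. ¬(◇◇¬(q ∧ r) → ◇¬(q ∧ r)), u
3. ¬r, u
4. ◇◇¬(q ∧ r), u
5. ¬◇¬(q ∧ r), u
6. q ∧ r, u
7. q, u
8. r, u
Accessibility: uRu
Branch closes: r and ¬r both at u.
Every branch closes (one shown): valid in T, hence also in S4, S5 (every theorem of T is a theorem of S4 and S5).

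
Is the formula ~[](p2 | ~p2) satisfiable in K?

Unsatisfiable

1. ~[](p2 | ~p2), w0
2. ~(p2 | ~p2), w1   [~[]-rule on 1: fresh world w1, w0Rw1]
3. ~p2, w1   [~|-rule on 2]
4. p2, w1   [~|-rule on 2]
Accessibility: w0Rw1
Branch closes: p2 and ~p2 both at w1.
All branches of the tableau close; one closing branch shown above.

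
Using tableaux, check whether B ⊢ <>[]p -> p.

Tableau for the negation ~(<>[]p -> p):
1. ~(<>[]p -> p), 0
2. <>[]p, 0   [~->-rule on 1]
3. ~p, 0   [~->-rule on 1]
4. []p, 1   [<>-rule on 2: fresh world 1, 0R1]
5. p, 0   [[]-rule on 4 via 1R0]
Accessibility: 0R0, 0R1, 1R0, 1R1
Branch closes: p and ~p both at 0.
Every branch of the negation's tableau closes; the branch above is one of them.

Valid in B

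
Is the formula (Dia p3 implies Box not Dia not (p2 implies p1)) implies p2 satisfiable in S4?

Yes, satisfiable

1. (Dia p3 implies Box not Dia not (p2 implies p1)) implies p2, u
2. p2, u
Accessibility: uRu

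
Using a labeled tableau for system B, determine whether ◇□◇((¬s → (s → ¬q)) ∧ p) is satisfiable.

1. ◇□◇((¬s → (s → ¬q)) ∧ p), u
2. □◇((¬s → (s → ¬q)) ∧ p), v
3. ◇((¬s → (s → ¬q)) ∧ p), u
4. ◇((¬s → (s → ¬q)) ∧ p), v
5. (¬s → (s → ¬q)) ∧ p, w
6. ¬s → (s → ¬q), w
7. p, w
8. s → ¬q, w
9. ¬q, w
10. (¬s → (s → ¬q)) ∧ p, x
11. ¬s → (s → ¬q), x
12. p, x
13. ◇((¬s → (s → ¬q)) ∧ p), x
14. s → ¬q, x
15. ¬q, x
16. (¬s → (s → ¬q)) ∧ p, y
17. ¬s → (s → ¬q), y
18. p, y
19. s → ¬q, y
20. ¬q, y
Accessibility: uRu, uRv, uRw, vRu, vRv, vRx, wRu, wRw, xRv, xRx, xRy, yRx, yRy

Satisfiable (open branch found)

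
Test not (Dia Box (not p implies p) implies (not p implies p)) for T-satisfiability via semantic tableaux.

1. not (Dia Box (not p implies p) implies (not p implies p)), u
2. Dia Box (not p implies p), u   [neg-implies-rule on 1]
3. not (not p implies p), u   [neg-implies-rule on 1]
4. not p, u   [neg-implies-rule on 3]
5. Box (not p implies p), v   [Dia-rule on 2: fresh world v, uRv]
6. not p implies p, v   [Box-rule on 5 via vRv]
7. p, v   [implies-rule on 6 (branches; this branch)]
Accessibility: uRu, uRv, vRv

Satisfiable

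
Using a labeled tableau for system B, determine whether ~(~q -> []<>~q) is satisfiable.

1. ~(~q -> []<>~q), 0
2. ~q, 0   [~->-rule on 1]
3. ~[]<>~q, 0   [~->-rule on 1]
4. ~<>~q, 1   [~[]-rule on 3: fresh world 1, 0R1]
5. q, 0   [~<>-rule on 4 via 1R0]
Accessibility: 0R0, 0R1, 1R0, 1R1
Branch closes: q and ~q both at 0.
All branches of the tableau close; one closing branch shown above.

Unsatisfiable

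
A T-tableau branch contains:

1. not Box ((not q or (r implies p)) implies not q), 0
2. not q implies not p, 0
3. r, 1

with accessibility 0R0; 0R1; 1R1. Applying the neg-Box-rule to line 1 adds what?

a fresh world 2 with 0R2, and not ((not q or (r implies p)) implies not q) at 2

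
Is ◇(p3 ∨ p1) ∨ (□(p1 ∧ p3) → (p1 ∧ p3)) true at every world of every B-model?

Tableau for the negation ¬(◇(p3 ∨ p1) ∨ (□(p1 ∧ p3) → (p1 ∧ p3))):
1. ¬(◇(p3 ∨ p1) ∨ (□(p1 ∧ p3) → (p1 ∧ p3))), u
2. ¬◇(p3 ∨ p1), u
3. ¬(□(p1 ∧ p3) → (p1 ∧ p3)), u
4. □(p1 ∧ p3), u
5. ¬(p1 ∧ p3), u
6. ¬(p3 ∨ p1), u
7. ¬p3, u
8. ¬p1, u
9. p1 ∧ p3, u
10. p1, u
11. p3, u
Accessibility: uRu
Branch closes: p1 and ¬p1 both at u.
Every branch of the negation's tableau closes; the branch above is one of them.

Valid in B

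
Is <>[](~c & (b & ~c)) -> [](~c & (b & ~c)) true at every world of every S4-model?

Not valid

Tableau for the negation ~(<>[](~c & (b & ~c)) -> [](~c & (b & ~c))):
1. ~(<>[](~c & (b & ~c)) -> [](~c & (b & ~c))), u
2. <>[](~c & (b & ~c)), u
3. ~[](~c & (b & ~c)), u
4. [](~c & (b & ~c)), v
5. ~c & (b & ~c), v
6. ~c, v
7. b & ~c, v
8. b, v
9. ~(~c & (b & ~c)), w
10. ~(b & ~c), w
11. c, w
Accessibility: uRu, uRv, uRw, vRv, wRw
The negation has an open branch (countermodel exists).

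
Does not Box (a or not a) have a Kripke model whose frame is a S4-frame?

1. not Box (a or not a), 0
2. not (a or not a), 1
3. not a, 1
4. a, 1
Accessibility: 0R0, 0R1, 1R1
Branch closes: a and not a both at 1.
Every branch closes; the branch above is one of them.

Unsatisfiable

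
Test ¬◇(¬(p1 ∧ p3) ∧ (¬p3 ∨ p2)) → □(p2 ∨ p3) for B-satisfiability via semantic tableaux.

1. ¬◇(¬(p1 ∧ p3) ∧ (¬p3 ∨ p2)) → □(p2 ∨ p3), 0
2. □(p2 ∨ p3), 0   [→-rule on 1 (branches; this branch)]
3. p2 ∨ p3, 0   [□-rule on 2 via 0R0]
4. p3, 0   [∨-rule on 3 (branches; this branch)]
Accessibility: 0R0

Yes, satisfiable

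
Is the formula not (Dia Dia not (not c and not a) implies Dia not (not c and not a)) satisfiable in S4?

Unsatisfiable (every branch closes)

1. not (Dia Dia not (not c and not a) implies Dia not (not c and not a)), u
2. Dia Dia not (not c and not a), u
3. not Dia not (not c and not a), u
4. not c and not a, u
5. not c, u
6. not a, u
7. Dia not (not c and not a), v
8. not c and not a, v
9. not c, v
10. not a, v
11. not (not c and not a), w
12. not c and not a, w
13. not c, w
14. not a, w
15. a, w
Accessibility: uRu, uRv, uRw, vRv, vRw, wRw
Branch closes: a and not a both at w.
(One branch shown.) All branches close.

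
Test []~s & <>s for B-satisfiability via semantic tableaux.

Unsatisfiable (every branch closes)

1. []~s & <>s, 0
2. []~s, 0
3. <>s, 0
4. ~s, 0
5. s, 1
6. ~s, 1
Accessibility: 0R0, 0R1, 1R0, 1R1
Branch closes: s and ~s both at 1.
All branches of the tableau close; one closing branch shown above.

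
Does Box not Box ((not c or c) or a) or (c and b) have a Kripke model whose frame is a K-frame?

1. Box not Box ((not c or c) or a) or (c and b), 0
2. c and b, 0   [or-rule on 1 (branches; this branch)]
3. c, 0   [and-rule on 2]
4. b, 0   [and-rule on 2]

Satisfiable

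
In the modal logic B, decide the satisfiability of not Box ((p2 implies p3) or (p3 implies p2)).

Unsatisfiable (every branch closes)

1. not Box ((p2 implies p3) or (p3 implies p2)), u
2. not ((p2 implies p3) or (p3 implies p2)), v
3. not (p2 implies p3), v
4. not (p3 implies p2), v
5. p2, v
6. not p3, v
7. p3, v
8. not p2, v
Accessibility: uRu, uRv, vRu, vRv
Branch closes: p3 and not p3 both at v.
Every branch closes; the branch above is one of them.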